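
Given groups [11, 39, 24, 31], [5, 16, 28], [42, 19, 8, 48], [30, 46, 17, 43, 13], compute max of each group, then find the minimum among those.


Find max of each group:
  Group 1: [11, 39, 24, 31] -> max = 39
  Group 2: [5, 16, 28] -> max = 28
  Group 3: [42, 19, 8, 48] -> max = 48
  Group 4: [30, 46, 17, 43, 13] -> max = 46
Maxes: [39, 28, 48, 46]
Minimum of maxes = 28
Final answer: 28


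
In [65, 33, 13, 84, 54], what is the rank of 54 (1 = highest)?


Sort descending: [84, 65, 54, 33, 13]
Find 54 in the sorted list.
54 is at position 3.
Final answer: 3


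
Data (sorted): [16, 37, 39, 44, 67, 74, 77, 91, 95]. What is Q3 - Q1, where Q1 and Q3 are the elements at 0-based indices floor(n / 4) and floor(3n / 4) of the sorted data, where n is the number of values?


The data has n = 9 elements.
Q1 index = floor(9 / 4) = floor(2.25) = 2; Q3 index = floor(3 * 9 / 4) = floor(6.75) = 6
Q1 = element at index 2 = 39
Q3 = element at index 6 = 77
IQR = 77 - 39 = 38
Final answer: 38


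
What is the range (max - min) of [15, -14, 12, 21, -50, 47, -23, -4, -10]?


Maximum value: 47
Minimum value: -50
Range = 47 - (-50) = 97
Final answer: 97


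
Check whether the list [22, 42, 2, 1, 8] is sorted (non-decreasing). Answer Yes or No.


Check consecutive pairs:
  22 <= 42? True
  42 <= 2? False
  2 <= 1? False
  1 <= 8? True
2 consecutive pair(s) are out of order, so the list is not sorted.
Final answer: No


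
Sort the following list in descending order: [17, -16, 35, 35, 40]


Original list: [17, -16, 35, 35, 40]
Repeatedly take the largest remaining element:
  Remaining [17, -16, 35, 35, 40] -> largest is 40
  Remaining [17, -16, 35, 35] -> largest is 35
  Remaining [17, -16, 35] -> largest is 35
  Remaining [17, -16] -> largest is 17
  Remaining [-16] -> largest is -16
Collecting the picks in order gives the descending list.
Final answer: [40, 35, 35, 17, -16]


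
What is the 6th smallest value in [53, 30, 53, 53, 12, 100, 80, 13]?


Sort ascending: [12, 13, 30, 53, 53, 53, 80, 100]
The 6th element (1-indexed) is at index 5.
Value = 53
Final answer: 53


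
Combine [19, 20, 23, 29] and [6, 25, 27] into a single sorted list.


List A: [19, 20, 23, 29]
List B: [6, 25, 27]
Repeatedly compare the front elements and take the smaller:
  19 vs 6 -> take 6
  19 vs 25 -> take 19
  20 vs 25 -> take 20
  23 vs 25 -> take 23
  29 vs 25 -> take 25
  29 vs 27 -> take 27
  B is exhausted; append the rest of A: [29]
Final answer: [6, 19, 20, 23, 25, 27, 29]


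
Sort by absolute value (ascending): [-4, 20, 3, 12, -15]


Compute absolute values:
  |-4| = 4
  |20| = 20
  |3| = 3
  |12| = 12
  |-15| = 15
Absolute values in increasing order: 3 < 4 < 12 < 15 < 20
Listing the original numbers in that order gives the answer.
Final answer: [3, -4, 12, -15, 20]


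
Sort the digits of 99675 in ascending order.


The number 99675 has digits: 9, 9, 6, 7, 5
Sorted: 5, 6, 7, 9, 9
Joining the sorted digits gives the result.
Final answer: 56799


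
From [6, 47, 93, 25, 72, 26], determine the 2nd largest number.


Sort descending: [93, 72, 47, 26, 25, 6]
The 2nd element (1-indexed) is at index 1.
Value = 72
Final answer: 72


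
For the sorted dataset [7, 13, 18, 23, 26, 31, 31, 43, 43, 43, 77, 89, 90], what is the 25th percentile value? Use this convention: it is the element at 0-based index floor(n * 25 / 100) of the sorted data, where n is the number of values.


The dataset has n = 13 elements.
Index = floor(13 * 25 / 100) = floor(325 / 100) = floor(3.25) = 3
Counting from index 0 in the sorted data, the element at index 3 is 23.
Final answer: 23


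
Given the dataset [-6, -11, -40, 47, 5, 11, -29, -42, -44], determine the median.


First, sort the list: [-44, -42, -40, -29, -11, -6, 5, 11, 47]
The list has 9 elements (odd count).
The middle index is 4 (0-based), and the element there is -11.
Final answer: -11


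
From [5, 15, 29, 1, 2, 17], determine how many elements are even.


Check each element:
  5 is odd
  15 is odd
  29 is odd
  1 is odd
  2 is even
  17 is odd
Evens: [2]
Count of evens = 1
Final answer: 1


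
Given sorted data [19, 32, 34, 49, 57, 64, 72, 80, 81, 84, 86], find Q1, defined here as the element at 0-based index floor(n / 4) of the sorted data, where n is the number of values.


The list has n = 11 elements.
Q1 index = floor(11 / 4) = floor(2.75) = 2
Counting from index 0 in the sorted data, the element at index 2 is 34.
Final answer: 34


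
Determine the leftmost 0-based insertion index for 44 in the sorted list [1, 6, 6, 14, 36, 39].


List is sorted: [1, 6, 6, 14, 36, 39]
We need the leftmost position where 44 can be inserted, i.e. the first index whose element is >= 44 (or the end of the list if none is).
Binary search with low=0, high=6 (0-based indices):
  low=0, high=6, mid=3: a[3]=14 < 44, so low = 4
  low=4, high=6, mid=5: a[5]=39 < 44, so low = 6
Now low = high = 6, so the insertion index is 6.
Final answer: 6


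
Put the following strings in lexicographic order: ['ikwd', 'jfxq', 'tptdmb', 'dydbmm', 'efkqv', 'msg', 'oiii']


Compare strings character by character (the first differing letter decides):
  'dydbmm' < 'efkqv' since 'd' < 'e' at position 1
  'efkqv' < 'ikwd' since 'e' < 'i' at position 1
  'ikwd' < 'jfxq' since 'i' < 'j' at position 1
  'jfxq' < 'msg' since 'j' < 'm' at position 1
  'msg' < 'oiii' since 'm' < 'o' at position 1
  'oiii' < 'tptdmb' since 'o' < 't' at position 1
Chaining these comparisons gives the alphabetical order.
Final answer: ['dydbmm', 'efkqv', 'ikwd', 'jfxq', 'msg', 'oiii', 'tptdmb']


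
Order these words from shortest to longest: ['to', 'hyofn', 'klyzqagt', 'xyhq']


Compute lengths:
  'to' has length 2
  'hyofn' has length 5
  'klyzqagt' has length 8
  'xyhq' has length 4
Lengths in increasing order: 2 < 4 < 5 < 8
Listing the words in that order gives the answer.
Final answer: ['to', 'xyhq', 'hyofn', 'klyzqagt']


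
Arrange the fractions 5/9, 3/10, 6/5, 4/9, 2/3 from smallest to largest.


Convert to decimal for comparison:
  5/9 = 0.5556
  3/10 = 0.3
  6/5 = 1.2
  4/9 = 0.4444
  2/3 = 0.6667
Decimals in increasing order: 0.3 < 0.4444 < 0.5556 < 0.6667 < 1.2
Writing each back as its fraction gives the sorted order.
Final answer: 3/10, 4/9, 5/9, 2/3, 6/5


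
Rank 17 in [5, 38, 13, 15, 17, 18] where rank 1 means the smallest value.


Sort ascending: [5, 13, 15, 17, 18, 38]
Find 17 in the sorted list.
17 is at position 4 (1-indexed).
Final answer: 4


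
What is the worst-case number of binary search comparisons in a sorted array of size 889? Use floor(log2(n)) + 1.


Binary search halves the search space each step.
Maximum comparisons = floor(log2(889)) + 1
log2(889) = 9.796
floor(log2(889)) = 9, so 9 + 1 = 10
Final answer: 10


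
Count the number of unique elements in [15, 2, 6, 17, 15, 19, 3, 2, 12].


List all unique values:
Distinct values: [2, 3, 6, 12, 15, 17, 19]
Count = 7
Final answer: 7


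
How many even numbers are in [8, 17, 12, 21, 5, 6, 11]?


Check each element:
  8 is even
  17 is odd
  12 is even
  21 is odd
  5 is odd
  6 is even
  11 is odd
Evens: [8, 12, 6]
Count of evens = 3
Final answer: 3


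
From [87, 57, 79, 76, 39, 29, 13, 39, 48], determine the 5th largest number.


Sort descending: [87, 79, 76, 57, 48, 39, 39, 29, 13]
The 5th element (1-indexed) is at index 4.
Value = 48
Final answer: 48


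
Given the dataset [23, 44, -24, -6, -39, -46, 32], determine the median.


First, sort the list: [-46, -39, -24, -6, 23, 32, 44]
The list has 7 elements (odd count).
The middle index is 3 (0-based), and the element there is -6.
Final answer: -6


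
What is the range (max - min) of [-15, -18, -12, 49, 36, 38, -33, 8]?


Maximum value: 49
Minimum value: -33
Range = 49 - (-33) = 82
Final answer: 82


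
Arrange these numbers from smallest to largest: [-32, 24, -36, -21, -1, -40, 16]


Original list: [-32, 24, -36, -21, -1, -40, 16]
Repeatedly take the smallest remaining element:
  Remaining [-32, 24, -36, -21, -1, -40, 16] -> smallest is -40
  Remaining [-32, 24, -36, -21, -1, 16] -> smallest is -36
  Remaining [-32, 24, -21, -1, 16] -> smallest is -32
  Remaining [24, -21, -1, 16] -> smallest is -21
  Remaining [24, -1, 16] -> smallest is -1
  Remaining [24, 16] -> smallest is 16
  Remaining [24] -> smallest is 24
Collecting the picks in order gives the sorted list.
Final answer: [-40, -36, -32, -21, -1, 16, 24]


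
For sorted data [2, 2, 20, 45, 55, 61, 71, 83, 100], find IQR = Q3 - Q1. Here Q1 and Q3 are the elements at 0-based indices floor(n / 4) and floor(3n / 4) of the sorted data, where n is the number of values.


The data has n = 9 elements.
Q1 index = floor(9 / 4) = floor(2.25) = 2; Q3 index = floor(3 * 9 / 4) = floor(6.75) = 6
Q1 = element at index 2 = 20
Q3 = element at index 6 = 71
IQR = 71 - 20 = 51
Final answer: 51


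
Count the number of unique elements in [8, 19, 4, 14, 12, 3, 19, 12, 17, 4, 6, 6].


List all unique values:
Distinct values: [3, 4, 6, 8, 12, 14, 17, 19]
Count = 8
Final answer: 8


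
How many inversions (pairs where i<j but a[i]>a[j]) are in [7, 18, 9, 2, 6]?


For each element, count the later elements that are smaller than it:
  7 (index 0): smaller elements after it = [2, 6] -> 2
  18 (index 1): smaller elements after it = [9, 2, 6] -> 3
  9 (index 2): smaller elements after it = [2, 6] -> 2
  2 (index 3): smaller elements after it = [] -> 0
Total inversions = 2 + 3 + 2 + 0 = 7
Final answer: 7


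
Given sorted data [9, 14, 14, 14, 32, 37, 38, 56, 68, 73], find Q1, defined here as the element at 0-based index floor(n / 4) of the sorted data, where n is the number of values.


The list has n = 10 elements.
Q1 index = floor(10 / 4) = floor(2.5) = 2
Counting from index 0 in the sorted data, the element at index 2 is 14.
Final answer: 14


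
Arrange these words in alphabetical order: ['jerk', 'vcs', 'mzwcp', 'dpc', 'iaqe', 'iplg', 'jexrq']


Compare strings character by character (the first differing letter decides):
  'dpc' < 'iaqe' since 'd' < 'i' at position 1
  'iaqe' < 'iplg' since 'a' < 'p' at position 2
  'iplg' < 'jerk' since 'i' < 'j' at position 1
  'jerk' < 'jexrq' since 'r' < 'x' at position 3
  'jexrq' < 'mzwcp' since 'j' < 'm' at position 1
  'mzwcp' < 'vcs' since 'm' < 'v' at position 1
Chaining these comparisons gives the alphabetical order.
Final answer: ['dpc', 'iaqe', 'iplg', 'jerk', 'jexrq', 'mzwcp', 'vcs']


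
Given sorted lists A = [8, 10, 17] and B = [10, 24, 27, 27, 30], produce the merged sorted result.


List A: [8, 10, 17]
List B: [10, 24, 27, 27, 30]
Repeatedly compare the front elements and take the smaller:
  8 vs 10 -> take 8
  10 vs 10 -> take 10
  17 vs 10 -> take 10
  17 vs 24 -> take 17
  A is exhausted; append the rest of B: [24, 27, 27, 30]
Final answer: [8, 10, 10, 17, 24, 27, 27, 30]


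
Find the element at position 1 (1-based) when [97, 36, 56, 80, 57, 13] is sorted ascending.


Sort ascending: [13, 36, 56, 57, 80, 97]
The 1st element (1-indexed) is at index 0.
Value = 13
Final answer: 13


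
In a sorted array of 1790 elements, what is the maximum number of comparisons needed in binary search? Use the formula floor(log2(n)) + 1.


Binary search halves the search space each step.
Maximum comparisons = floor(log2(1790)) + 1
log2(1790) = 10.8057
floor(log2(1790)) = 10, so 10 + 1 = 11
Final answer: 11


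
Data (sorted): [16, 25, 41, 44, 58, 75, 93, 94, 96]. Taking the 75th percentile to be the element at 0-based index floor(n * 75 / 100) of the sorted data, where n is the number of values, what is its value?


The dataset has n = 9 elements.
Index = floor(9 * 75 / 100) = floor(675 / 100) = floor(6.75) = 6
Counting from index 0 in the sorted data, the element at index 6 is 93.
Final answer: 93


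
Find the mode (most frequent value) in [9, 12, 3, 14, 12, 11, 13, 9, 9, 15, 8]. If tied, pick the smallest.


Count the frequency of each value:
  3 appears 1 time(s)
  8 appears 1 time(s)
  9 appears 3 time(s)
  11 appears 1 time(s)
  12 appears 2 time(s)
  13 appears 1 time(s)
  14 appears 1 time(s)
  15 appears 1 time(s)
Maximum frequency is 3.
Only 9 reaches that frequency, so it is the mode.
Final answer: 9


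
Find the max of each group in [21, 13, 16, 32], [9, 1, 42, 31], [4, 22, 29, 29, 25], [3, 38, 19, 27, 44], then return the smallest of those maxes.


Find max of each group:
  Group 1: [21, 13, 16, 32] -> max = 32
  Group 2: [9, 1, 42, 31] -> max = 42
  Group 3: [4, 22, 29, 29, 25] -> max = 29
  Group 4: [3, 38, 19, 27, 44] -> max = 44
Maxes: [32, 42, 29, 44]
Minimum of maxes = 29
Final answer: 29


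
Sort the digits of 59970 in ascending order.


The number 59970 has digits: 5, 9, 9, 7, 0
Sorted: 0, 5, 7, 9, 9
Joining the sorted digits gives the result.
Final answer: 05799


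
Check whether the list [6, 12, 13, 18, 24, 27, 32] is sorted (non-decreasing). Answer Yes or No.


Check consecutive pairs:
  6 <= 12? True
  12 <= 13? True
  13 <= 18? True
  18 <= 24? True
  24 <= 27? True
  27 <= 32? True
Every consecutive pair is in order, so the list is non-decreasing.
Final answer: Yes


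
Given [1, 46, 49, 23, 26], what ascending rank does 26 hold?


Sort ascending: [1, 23, 26, 46, 49]
Find 26 in the sorted list.
26 is at position 3 (1-indexed).
Final answer: 3


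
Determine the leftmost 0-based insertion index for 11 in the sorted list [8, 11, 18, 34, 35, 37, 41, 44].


List is sorted: [8, 11, 18, 34, 35, 37, 41, 44]
We need the leftmost position where 11 can be inserted, i.e. the first index whose element is >= 11 (or the end of the list if none is).
Binary search with low=0, high=8 (0-based indices):
  low=0, high=8, mid=4: a[4]=35 >= 11, so high = 4
  low=0, high=4, mid=2: a[2]=18 >= 11, so high = 2
  low=0, high=2, mid=1: a[1]=11 >= 11, so high = 1
  low=0, high=1, mid=0: a[0]=8 < 11, so low = 1
Now low = high = 1, so the insertion index is 1.
Final answer: 1


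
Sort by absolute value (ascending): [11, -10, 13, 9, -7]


Compute absolute values:
  |11| = 11
  |-10| = 10
  |13| = 13
  |9| = 9
  |-7| = 7
Absolute values in increasing order: 7 < 9 < 10 < 11 < 13
Listing the original numbers in that order gives the answer.
Final answer: [-7, 9, -10, 11, 13]


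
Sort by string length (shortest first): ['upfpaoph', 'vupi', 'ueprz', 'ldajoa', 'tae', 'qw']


Compute lengths:
  'upfpaoph' has length 8
  'vupi' has length 4
  'ueprz' has length 5
  'ldajoa' has length 6
  'tae' has length 3
  'qw' has length 2
Lengths in increasing order: 2 < 3 < 4 < 5 < 6 < 8
Listing the words in that order gives the answer.
Final answer: ['qw', 'tae', 'vupi', 'ueprz', 'ldajoa', 'upfpaoph']


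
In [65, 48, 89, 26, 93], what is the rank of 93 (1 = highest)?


Sort descending: [93, 89, 65, 48, 26]
Find 93 in the sorted list.
93 is at position 1.
Final answer: 1


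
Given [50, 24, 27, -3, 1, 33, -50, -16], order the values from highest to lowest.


Original list: [50, 24, 27, -3, 1, 33, -50, -16]
Repeatedly take the largest remaining element:
  Remaining [50, 24, 27, -3, 1, 33, -50, -16] -> largest is 50
  Remaining [24, 27, -3, 1, 33, -50, -16] -> largest is 33
  Remaining [24, 27, -3, 1, -50, -16] -> largest is 27
  Remaining [24, -3, 1, -50, -16] -> largest is 24
  Remaining [-3, 1, -50, -16] -> largest is 1
  Remaining [-3, -50, -16] -> largest is -3
  Remaining [-50, -16] -> largest is -16
  Remaining [-50] -> largest is -50
Collecting the picks in order gives the descending list.
Final answer: [50, 33, 27, 24, 1, -3, -16, -50]


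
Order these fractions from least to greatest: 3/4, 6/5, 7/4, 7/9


Convert to decimal for comparison:
  3/4 = 0.75
  6/5 = 1.2
  7/4 = 1.75
  7/9 = 0.7778
Decimals in increasing order: 0.75 < 0.7778 < 1.2 < 1.75
Writing each back as its fraction gives the sorted order.
Final answer: 3/4, 7/9, 6/5, 7/4


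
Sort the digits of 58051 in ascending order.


The number 58051 has digits: 5, 8, 0, 5, 1
Sorted: 0, 1, 5, 5, 8
Joining the sorted digits gives the result.
Final answer: 01558


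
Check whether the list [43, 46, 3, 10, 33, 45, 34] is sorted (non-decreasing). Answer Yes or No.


Check consecutive pairs:
  43 <= 46? True
  46 <= 3? False
  3 <= 10? True
  10 <= 33? True
  33 <= 45? True
  45 <= 34? False
2 consecutive pair(s) are out of order, so the list is not sorted.
Final answer: No


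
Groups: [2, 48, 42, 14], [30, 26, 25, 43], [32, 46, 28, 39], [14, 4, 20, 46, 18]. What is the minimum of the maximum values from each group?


Find max of each group:
  Group 1: [2, 48, 42, 14] -> max = 48
  Group 2: [30, 26, 25, 43] -> max = 43
  Group 3: [32, 46, 28, 39] -> max = 46
  Group 4: [14, 4, 20, 46, 18] -> max = 46
Maxes: [48, 43, 46, 46]
Minimum of maxes = 43
Final answer: 43


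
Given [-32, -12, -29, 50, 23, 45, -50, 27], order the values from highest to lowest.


Original list: [-32, -12, -29, 50, 23, 45, -50, 27]
Repeatedly take the largest remaining element:
  Remaining [-32, -12, -29, 50, 23, 45, -50, 27] -> largest is 50
  Remaining [-32, -12, -29, 23, 45, -50, 27] -> largest is 45
  Remaining [-32, -12, -29, 23, -50, 27] -> largest is 27
  Remaining [-32, -12, -29, 23, -50] -> largest is 23
  Remaining [-32, -12, -29, -50] -> largest is -12
  Remaining [-32, -29, -50] -> largest is -29
  Remaining [-32, -50] -> largest is -32
  Remaining [-50] -> largest is -50
Collecting the picks in order gives the descending list.
Final answer: [50, 45, 27, 23, -12, -29, -32, -50]


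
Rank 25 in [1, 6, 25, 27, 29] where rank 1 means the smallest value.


Sort ascending: [1, 6, 25, 27, 29]
Find 25 in the sorted list.
25 is at position 3 (1-indexed).
Final answer: 3


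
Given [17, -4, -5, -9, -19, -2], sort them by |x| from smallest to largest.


Compute absolute values:
  |17| = 17
  |-4| = 4
  |-5| = 5
  |-9| = 9
  |-19| = 19
  |-2| = 2
Absolute values in increasing order: 2 < 4 < 5 < 9 < 17 < 19
Listing the original numbers in that order gives the answer.
Final answer: [-2, -4, -5, -9, 17, -19]


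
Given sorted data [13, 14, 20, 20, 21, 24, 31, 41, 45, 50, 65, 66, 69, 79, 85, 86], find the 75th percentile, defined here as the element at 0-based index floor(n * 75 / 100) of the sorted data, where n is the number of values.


The dataset has n = 16 elements.
Index = floor(16 * 75 / 100) = floor(1200 / 100) = floor(12) = 12
Counting from index 0 in the sorted data, the element at index 12 is 69.
Final answer: 69


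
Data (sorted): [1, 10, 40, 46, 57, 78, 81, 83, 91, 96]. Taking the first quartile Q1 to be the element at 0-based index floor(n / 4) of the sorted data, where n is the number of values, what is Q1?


The list has n = 10 elements.
Q1 index = floor(10 / 4) = floor(2.5) = 2
Counting from index 0 in the sorted data, the element at index 2 is 40.
Final answer: 40


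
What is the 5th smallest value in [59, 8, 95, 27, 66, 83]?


Sort ascending: [8, 27, 59, 66, 83, 95]
The 5th element (1-indexed) is at index 4.
Value = 83
Final answer: 83


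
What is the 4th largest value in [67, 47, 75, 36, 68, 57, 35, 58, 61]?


Sort descending: [75, 68, 67, 61, 58, 57, 47, 36, 35]
The 4th element (1-indexed) is at index 3.
Value = 61
Final answer: 61


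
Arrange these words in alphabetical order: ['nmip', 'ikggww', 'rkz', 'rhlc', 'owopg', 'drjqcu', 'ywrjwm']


Compare strings character by character (the first differing letter decides):
  'drjqcu' < 'ikggww' since 'd' < 'i' at position 1
  'ikggww' < 'nmip' since 'i' < 'n' at position 1
  'nmip' < 'owopg' since 'n' < 'o' at position 1
  'owopg' < 'rhlc' since 'o' < 'r' at position 1
  'rhlc' < 'rkz' since 'h' < 'k' at position 2
  'rkz' < 'ywrjwm' since 'r' < 'y' at position 1
Chaining these comparisons gives the alphabetical order.
Final answer: ['drjqcu', 'ikggww', 'nmip', 'owopg', 'rhlc', 'rkz', 'ywrjwm']


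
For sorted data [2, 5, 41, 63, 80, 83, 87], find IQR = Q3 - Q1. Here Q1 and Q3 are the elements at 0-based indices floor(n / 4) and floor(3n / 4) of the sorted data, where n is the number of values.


The data has n = 7 elements.
Q1 index = floor(7 / 4) = floor(1.75) = 1; Q3 index = floor(3 * 7 / 4) = floor(5.25) = 5
Q1 = element at index 1 = 5
Q3 = element at index 5 = 83
IQR = 83 - 5 = 78
Final answer: 78


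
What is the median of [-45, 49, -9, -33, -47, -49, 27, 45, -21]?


First, sort the list: [-49, -47, -45, -33, -21, -9, 27, 45, 49]
The list has 9 elements (odd count).
The middle index is 4 (0-based), and the element there is -21.
Final answer: -21


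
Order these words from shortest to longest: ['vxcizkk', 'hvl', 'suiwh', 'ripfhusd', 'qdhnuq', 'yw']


Compute lengths:
  'vxcizkk' has length 7
  'hvl' has length 3
  'suiwh' has length 5
  'ripfhusd' has length 8
  'qdhnuq' has length 6
  'yw' has length 2
Lengths in increasing order: 2 < 3 < 5 < 6 < 7 < 8
Listing the words in that order gives the answer.
Final answer: ['yw', 'hvl', 'suiwh', 'qdhnuq', 'vxcizkk', 'ripfhusd']


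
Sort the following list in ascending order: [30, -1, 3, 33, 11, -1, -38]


Original list: [30, -1, 3, 33, 11, -1, -38]
Repeatedly take the smallest remaining element:
  Remaining [30, -1, 3, 33, 11, -1, -38] -> smallest is -38
  Remaining [30, -1, 3, 33, 11, -1] -> smallest is -1
  Remaining [30, 3, 33, 11, -1] -> smallest is -1
  Remaining [30, 3, 33, 11] -> smallest is 3
  Remaining [30, 33, 11] -> smallest is 11
  Remaining [30, 33] -> smallest is 30
  Remaining [33] -> smallest is 33
Collecting the picks in order gives the sorted list.
Final answer: [-38, -1, -1, 3, 11, 30, 33]


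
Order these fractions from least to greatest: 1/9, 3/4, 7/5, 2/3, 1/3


Convert to decimal for comparison:
  1/9 = 0.1111
  3/4 = 0.75
  7/5 = 1.4
  2/3 = 0.6667
  1/3 = 0.3333
Decimals in increasing order: 0.1111 < 0.3333 < 0.6667 < 0.75 < 1.4
Writing each back as its fraction gives the sorted order.
Final answer: 1/9, 1/3, 2/3, 3/4, 7/5


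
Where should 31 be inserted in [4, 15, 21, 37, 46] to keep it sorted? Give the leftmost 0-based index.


List is sorted: [4, 15, 21, 37, 46]
We need the leftmost position where 31 can be inserted, i.e. the first index whose element is >= 31 (or the end of the list if none is).
Binary search with low=0, high=5 (0-based indices):
  low=0, high=5, mid=2: a[2]=21 < 31, so low = 3
  low=3, high=5, mid=4: a[4]=46 >= 31, so high = 4
  low=3, high=4, mid=3: a[3]=37 >= 31, so high = 3
Now low = high = 3, so the insertion index is 3.
Final answer: 3


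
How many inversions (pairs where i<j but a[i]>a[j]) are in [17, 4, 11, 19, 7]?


For each element, count the later elements that are smaller than it:
  17 (index 0): smaller elements after it = [4, 11, 7] -> 3
  4 (index 1): smaller elements after it = [] -> 0
  11 (index 2): smaller elements after it = [7] -> 1
  19 (index 3): smaller elements after it = [7] -> 1
Total inversions = 3 + 0 + 1 + 1 = 5
Final answer: 5


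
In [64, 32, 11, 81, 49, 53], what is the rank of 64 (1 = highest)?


Sort descending: [81, 64, 53, 49, 32, 11]
Find 64 in the sorted list.
64 is at position 2.
Final answer: 2


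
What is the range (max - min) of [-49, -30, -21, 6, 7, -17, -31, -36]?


Maximum value: 7
Minimum value: -49
Range = 7 - (-49) = 56
Final answer: 56


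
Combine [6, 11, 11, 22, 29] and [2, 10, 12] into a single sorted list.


List A: [6, 11, 11, 22, 29]
List B: [2, 10, 12]
Repeatedly compare the front elements and take the smaller:
  6 vs 2 -> take 2
  6 vs 10 -> take 6
  11 vs 10 -> take 10
  11 vs 12 -> take 11
  11 vs 12 -> take 11
  22 vs 12 -> take 12
  B is exhausted; append the rest of A: [22, 29]
Final answer: [2, 6, 10, 11, 11, 12, 22, 29]


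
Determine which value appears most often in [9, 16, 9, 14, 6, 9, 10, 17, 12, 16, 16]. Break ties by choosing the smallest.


Count the frequency of each value:
  6 appears 1 time(s)
  9 appears 3 time(s)
  10 appears 1 time(s)
  12 appears 1 time(s)
  14 appears 1 time(s)
  16 appears 3 time(s)
  17 appears 1 time(s)
Maximum frequency is 3.
Values reaching that frequency: [9, 16]; the smallest is 9.
Final answer: 9


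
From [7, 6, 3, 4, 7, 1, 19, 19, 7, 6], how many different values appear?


List all unique values:
Distinct values: [1, 3, 4, 6, 7, 19]
Count = 6
Final answer: 6


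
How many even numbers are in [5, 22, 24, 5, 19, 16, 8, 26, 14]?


Check each element:
  5 is odd
  22 is even
  24 is even
  5 is odd
  19 is odd
  16 is even
  8 is even
  26 is even
  14 is even
Evens: [22, 24, 16, 8, 26, 14]
Count of evens = 6
Final answer: 6


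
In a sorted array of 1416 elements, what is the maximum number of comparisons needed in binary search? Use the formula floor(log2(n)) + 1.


Binary search halves the search space each step.
Maximum comparisons = floor(log2(1416)) + 1
log2(1416) = 10.4676
floor(log2(1416)) = 10, so 10 + 1 = 11
Final answer: 11


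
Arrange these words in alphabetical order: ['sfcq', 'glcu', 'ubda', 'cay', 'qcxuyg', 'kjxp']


Compare strings character by character (the first differing letter decides):
  'cay' < 'glcu' since 'c' < 'g' at position 1
  'glcu' < 'kjxp' since 'g' < 'k' at position 1
  'kjxp' < 'qcxuyg' since 'k' < 'q' at position 1
  'qcxuyg' < 'sfcq' since 'q' < 's' at position 1
  'sfcq' < 'ubda' since 's' < 'u' at position 1
Chaining these comparisons gives the alphabetical order.
Final answer: ['cay', 'glcu', 'kjxp', 'qcxuyg', 'sfcq', 'ubda']


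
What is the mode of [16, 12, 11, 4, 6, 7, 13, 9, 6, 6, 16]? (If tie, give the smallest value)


Count the frequency of each value:
  4 appears 1 time(s)
  6 appears 3 time(s)
  7 appears 1 time(s)
  9 appears 1 time(s)
  11 appears 1 time(s)
  12 appears 1 time(s)
  13 appears 1 time(s)
  16 appears 2 time(s)
Maximum frequency is 3.
Only 6 reaches that frequency, so it is the mode.
Final answer: 6


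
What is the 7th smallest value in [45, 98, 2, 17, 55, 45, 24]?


Sort ascending: [2, 17, 24, 45, 45, 55, 98]
The 7th element (1-indexed) is at index 6.
Value = 98
Final answer: 98


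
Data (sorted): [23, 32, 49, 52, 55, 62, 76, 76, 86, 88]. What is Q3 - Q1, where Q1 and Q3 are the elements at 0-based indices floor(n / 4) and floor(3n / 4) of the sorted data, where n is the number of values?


The data has n = 10 elements.
Q1 index = floor(10 / 4) = floor(2.5) = 2; Q3 index = floor(3 * 10 / 4) = floor(7.5) = 7
Q1 = element at index 2 = 49
Q3 = element at index 7 = 76
IQR = 76 - 49 = 27
Final answer: 27


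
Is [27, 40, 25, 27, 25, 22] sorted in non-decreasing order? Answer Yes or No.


Check consecutive pairs:
  27 <= 40? True
  40 <= 25? False
  25 <= 27? True
  27 <= 25? False
  25 <= 22? False
3 consecutive pair(s) are out of order, so the list is not sorted.
Final answer: No


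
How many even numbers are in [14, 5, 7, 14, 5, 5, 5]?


Check each element:
  14 is even
  5 is odd
  7 is odd
  14 is even
  5 is odd
  5 is odd
  5 is odd
Evens: [14, 14]
Count of evens = 2
Final answer: 2


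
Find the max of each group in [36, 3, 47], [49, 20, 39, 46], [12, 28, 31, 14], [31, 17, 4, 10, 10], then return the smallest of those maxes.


Find max of each group:
  Group 1: [36, 3, 47] -> max = 47
  Group 2: [49, 20, 39, 46] -> max = 49
  Group 3: [12, 28, 31, 14] -> max = 31
  Group 4: [31, 17, 4, 10, 10] -> max = 31
Maxes: [47, 49, 31, 31]
Minimum of maxes = 31
Final answer: 31


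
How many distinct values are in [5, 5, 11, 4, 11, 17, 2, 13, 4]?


List all unique values:
Distinct values: [2, 4, 5, 11, 13, 17]
Count = 6
Final answer: 6


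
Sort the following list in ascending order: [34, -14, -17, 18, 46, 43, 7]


Original list: [34, -14, -17, 18, 46, 43, 7]
Repeatedly take the smallest remaining element:
  Remaining [34, -14, -17, 18, 46, 43, 7] -> smallest is -17
  Remaining [34, -14, 18, 46, 43, 7] -> smallest is -14
  Remaining [34, 18, 46, 43, 7] -> smallest is 7
  Remaining [34, 18, 46, 43] -> smallest is 18
  Remaining [34, 46, 43] -> smallest is 34
  Remaining [46, 43] -> smallest is 43
  Remaining [46] -> smallest is 46
Collecting the picks in order gives the sorted list.
Final answer: [-17, -14, 7, 18, 34, 43, 46]


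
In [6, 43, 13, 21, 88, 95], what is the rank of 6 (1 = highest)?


Sort descending: [95, 88, 43, 21, 13, 6]
Find 6 in the sorted list.
6 is at position 6.
Final answer: 6


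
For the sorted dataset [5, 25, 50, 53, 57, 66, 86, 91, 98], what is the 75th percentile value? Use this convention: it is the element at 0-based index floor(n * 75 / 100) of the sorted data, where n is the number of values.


The dataset has n = 9 elements.
Index = floor(9 * 75 / 100) = floor(675 / 100) = floor(6.75) = 6
Counting from index 0 in the sorted data, the element at index 6 is 86.
Final answer: 86


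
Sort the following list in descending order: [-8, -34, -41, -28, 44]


Original list: [-8, -34, -41, -28, 44]
Repeatedly take the largest remaining element:
  Remaining [-8, -34, -41, -28, 44] -> largest is 44
  Remaining [-8, -34, -41, -28] -> largest is -8
  Remaining [-34, -41, -28] -> largest is -28
  Remaining [-34, -41] -> largest is -34
  Remaining [-41] -> largest is -41
Collecting the picks in order gives the descending list.
Final answer: [44, -8, -28, -34, -41]


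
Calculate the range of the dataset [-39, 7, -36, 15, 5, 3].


Maximum value: 15
Minimum value: -39
Range = 15 - (-39) = 54
Final answer: 54


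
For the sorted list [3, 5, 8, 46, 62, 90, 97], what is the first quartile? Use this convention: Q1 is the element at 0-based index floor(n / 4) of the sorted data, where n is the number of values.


The list has n = 7 elements.
Q1 index = floor(7 / 4) = floor(1.75) = 1
Counting from index 0 in the sorted data, the element at index 1 is 5.
Final answer: 5


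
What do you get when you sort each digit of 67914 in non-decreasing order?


The number 67914 has digits: 6, 7, 9, 1, 4
Sorted: 1, 4, 6, 7, 9
Joining the sorted digits gives the result.
Final answer: 14679


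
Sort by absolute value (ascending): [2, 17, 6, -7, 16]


Compute absolute values:
  |2| = 2
  |17| = 17
  |6| = 6
  |-7| = 7
  |16| = 16
Absolute values in increasing order: 2 < 6 < 7 < 16 < 17
Listing the original numbers in that order gives the answer.
Final answer: [2, 6, -7, 16, 17]


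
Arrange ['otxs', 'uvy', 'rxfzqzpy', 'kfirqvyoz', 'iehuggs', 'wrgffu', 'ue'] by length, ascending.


Compute lengths:
  'otxs' has length 4
  'uvy' has length 3
  'rxfzqzpy' has length 8
  'kfirqvyoz' has length 9
  'iehuggs' has length 7
  'wrgffu' has length 6
  'ue' has length 2
Lengths in increasing order: 2 < 3 < 4 < 6 < 7 < 8 < 9
Listing the words in that order gives the answer.
Final answer: ['ue', 'uvy', 'otxs', 'wrgffu', 'iehuggs', 'rxfzqzpy', 'kfirqvyoz']


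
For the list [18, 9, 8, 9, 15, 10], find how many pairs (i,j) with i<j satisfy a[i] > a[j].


For each element, count the later elements that are smaller than it:
  18 (index 0): smaller elements after it = [9, 8, 9, 15, 10] -> 5
  9 (index 1): smaller elements after it = [8] -> 1
  8 (index 2): smaller elements after it = [] -> 0
  9 (index 3): smaller elements after it = [] -> 0
  15 (index 4): smaller elements after it = [10] -> 1
Total inversions = 5 + 1 + 0 + 0 + 1 = 7
Final answer: 7


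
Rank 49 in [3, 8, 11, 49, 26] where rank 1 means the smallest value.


Sort ascending: [3, 8, 11, 26, 49]
Find 49 in the sorted list.
49 is at position 5 (1-indexed).
Final answer: 5


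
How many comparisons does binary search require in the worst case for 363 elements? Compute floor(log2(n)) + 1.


Binary search halves the search space each step.
Maximum comparisons = floor(log2(363)) + 1
log2(363) = 8.5038
floor(log2(363)) = 8, so 8 + 1 = 9
Final answer: 9


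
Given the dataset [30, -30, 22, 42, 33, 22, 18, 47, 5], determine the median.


First, sort the list: [-30, 5, 18, 22, 22, 30, 33, 42, 47]
The list has 9 elements (odd count).
The middle index is 4 (0-based), and the element there is 22.
Final answer: 22


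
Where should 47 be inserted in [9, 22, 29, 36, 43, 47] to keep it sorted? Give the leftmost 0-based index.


List is sorted: [9, 22, 29, 36, 43, 47]
We need the leftmost position where 47 can be inserted, i.e. the first index whose element is >= 47 (or the end of the list if none is).
Binary search with low=0, high=6 (0-based indices):
  low=0, high=6, mid=3: a[3]=36 < 47, so low = 4
  low=4, high=6, mid=5: a[5]=47 >= 47, so high = 5
  low=4, high=5, mid=4: a[4]=43 < 47, so low = 5
Now low = high = 5, so the insertion index is 5.
Final answer: 5


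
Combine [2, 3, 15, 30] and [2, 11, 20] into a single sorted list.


List A: [2, 3, 15, 30]
List B: [2, 11, 20]
Repeatedly compare the front elements and take the smaller:
  2 vs 2 -> take 2
  3 vs 2 -> take 2
  3 vs 11 -> take 3
  15 vs 11 -> take 11
  15 vs 20 -> take 15
  30 vs 20 -> take 20
  B is exhausted; append the rest of A: [30]
Final answer: [2, 2, 3, 11, 15, 20, 30]


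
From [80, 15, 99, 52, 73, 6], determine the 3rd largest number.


Sort descending: [99, 80, 73, 52, 15, 6]
The 3rd element (1-indexed) is at index 2.
Value = 73
Final answer: 73


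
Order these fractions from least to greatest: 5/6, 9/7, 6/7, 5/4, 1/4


Convert to decimal for comparison:
  5/6 = 0.8333
  9/7 = 1.2857
  6/7 = 0.8571
  5/4 = 1.25
  1/4 = 0.25
Decimals in increasing order: 0.25 < 0.8333 < 0.8571 < 1.25 < 1.2857
Writing each back as its fraction gives the sorted order.
Final answer: 1/4, 5/6, 6/7, 5/4, 9/7


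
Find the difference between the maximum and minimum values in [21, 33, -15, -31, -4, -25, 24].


Maximum value: 33
Minimum value: -31
Range = 33 - (-31) = 64
Final answer: 64


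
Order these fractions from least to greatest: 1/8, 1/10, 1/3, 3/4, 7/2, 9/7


Convert to decimal for comparison:
  1/8 = 0.125
  1/10 = 0.1
  1/3 = 0.3333
  3/4 = 0.75
  7/2 = 3.5
  9/7 = 1.2857
Decimals in increasing order: 0.1 < 0.125 < 0.3333 < 0.75 < 1.2857 < 3.5
Writing each back as its fraction gives the sorted order.
Final answer: 1/10, 1/8, 1/3, 3/4, 9/7, 7/2


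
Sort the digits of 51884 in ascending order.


The number 51884 has digits: 5, 1, 8, 8, 4
Sorted: 1, 4, 5, 8, 8
Joining the sorted digits gives the result.
Final answer: 14588


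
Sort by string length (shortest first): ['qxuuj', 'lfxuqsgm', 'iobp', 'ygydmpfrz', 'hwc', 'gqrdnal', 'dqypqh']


Compute lengths:
  'qxuuj' has length 5
  'lfxuqsgm' has length 8
  'iobp' has length 4
  'ygydmpfrz' has length 9
  'hwc' has length 3
  'gqrdnal' has length 7
  'dqypqh' has length 6
Lengths in increasing order: 3 < 4 < 5 < 6 < 7 < 8 < 9
Listing the words in that order gives the answer.
Final answer: ['hwc', 'iobp', 'qxuuj', 'dqypqh', 'gqrdnal', 'lfxuqsgm', 'ygydmpfrz']


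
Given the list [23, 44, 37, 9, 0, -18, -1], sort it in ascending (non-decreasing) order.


Original list: [23, 44, 37, 9, 0, -18, -1]
Repeatedly take the smallest remaining element:
  Remaining [23, 44, 37, 9, 0, -18, -1] -> smallest is -18
  Remaining [23, 44, 37, 9, 0, -1] -> smallest is -1
  Remaining [23, 44, 37, 9, 0] -> smallest is 0
  Remaining [23, 44, 37, 9] -> smallest is 9
  Remaining [23, 44, 37] -> smallest is 23
  Remaining [44, 37] -> smallest is 37
  Remaining [44] -> smallest is 44
Collecting the picks in order gives the sorted list.
Final answer: [-18, -1, 0, 9, 23, 37, 44]


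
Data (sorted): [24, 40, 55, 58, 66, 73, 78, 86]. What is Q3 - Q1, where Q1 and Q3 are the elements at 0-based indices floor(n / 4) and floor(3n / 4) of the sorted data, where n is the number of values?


The data has n = 8 elements.
Q1 index = floor(8 / 4) = floor(2) = 2; Q3 index = floor(3 * 8 / 4) = floor(6) = 6
Q1 = element at index 2 = 55
Q3 = element at index 6 = 78
IQR = 78 - 55 = 23
Final answer: 23


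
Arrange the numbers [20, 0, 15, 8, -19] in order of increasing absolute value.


Compute absolute values:
  |20| = 20
  |0| = 0
  |15| = 15
  |8| = 8
  |-19| = 19
Absolute values in increasing order: 0 < 8 < 15 < 19 < 20
Listing the original numbers in that order gives the answer.
Final answer: [0, 8, 15, -19, 20]


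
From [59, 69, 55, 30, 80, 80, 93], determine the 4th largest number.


Sort descending: [93, 80, 80, 69, 59, 55, 30]
The 4th element (1-indexed) is at index 3.
Value = 69
Final answer: 69


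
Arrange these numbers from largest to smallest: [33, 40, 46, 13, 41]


Original list: [33, 40, 46, 13, 41]
Repeatedly take the largest remaining element:
  Remaining [33, 40, 46, 13, 41] -> largest is 46
  Remaining [33, 40, 13, 41] -> largest is 41
  Remaining [33, 40, 13] -> largest is 40
  Remaining [33, 13] -> largest is 33
  Remaining [13] -> largest is 13
Collecting the picks in order gives the descending list.
Final answer: [46, 41, 40, 33, 13]


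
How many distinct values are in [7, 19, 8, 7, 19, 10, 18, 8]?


List all unique values:
Distinct values: [7, 8, 10, 18, 19]
Count = 5
Final answer: 5


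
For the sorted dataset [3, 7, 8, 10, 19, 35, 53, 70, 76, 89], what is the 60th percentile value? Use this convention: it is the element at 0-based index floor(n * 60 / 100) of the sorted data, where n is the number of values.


The dataset has n = 10 elements.
Index = floor(10 * 60 / 100) = floor(600 / 100) = floor(6) = 6
Counting from index 0 in the sorted data, the element at index 6 is 53.
Final answer: 53


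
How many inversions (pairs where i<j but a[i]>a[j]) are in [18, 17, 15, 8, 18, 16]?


For each element, count the later elements that are smaller than it:
  18 (index 0): smaller elements after it = [17, 15, 8, 16] -> 4
  17 (index 1): smaller elements after it = [15, 8, 16] -> 3
  15 (index 2): smaller elements after it = [8] -> 1
  8 (index 3): smaller elements after it = [] -> 0
  18 (index 4): smaller elements after it = [16] -> 1
Total inversions = 4 + 3 + 1 + 0 + 1 = 9
Final answer: 9


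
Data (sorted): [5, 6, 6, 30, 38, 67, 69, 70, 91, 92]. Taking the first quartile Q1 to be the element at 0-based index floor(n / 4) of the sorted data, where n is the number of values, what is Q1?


The list has n = 10 elements.
Q1 index = floor(10 / 4) = floor(2.5) = 2
Counting from index 0 in the sorted data, the element at index 2 is 6.
Final answer: 6


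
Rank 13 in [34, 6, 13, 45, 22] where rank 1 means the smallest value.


Sort ascending: [6, 13, 22, 34, 45]
Find 13 in the sorted list.
13 is at position 2 (1-indexed).
Final answer: 2


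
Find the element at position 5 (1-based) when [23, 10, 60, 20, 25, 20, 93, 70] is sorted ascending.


Sort ascending: [10, 20, 20, 23, 25, 60, 70, 93]
The 5th element (1-indexed) is at index 4.
Value = 25
Final answer: 25


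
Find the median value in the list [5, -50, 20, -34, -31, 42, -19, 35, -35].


First, sort the list: [-50, -35, -34, -31, -19, 5, 20, 35, 42]
The list has 9 elements (odd count).
The middle index is 4 (0-based), and the element there is -19.
Final answer: -19


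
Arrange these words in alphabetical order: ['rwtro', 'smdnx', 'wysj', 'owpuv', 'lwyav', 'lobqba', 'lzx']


Compare strings character by character (the first differing letter decides):
  'lobqba' < 'lwyav' since 'o' < 'w' at position 2
  'lwyav' < 'lzx' since 'w' < 'z' at position 2
  'lzx' < 'owpuv' since 'l' < 'o' at position 1
  'owpuv' < 'rwtro' since 'o' < 'r' at position 1
  'rwtro' < 'smdnx' since 'r' < 's' at position 1
  'smdnx' < 'wysj' since 's' < 'w' at position 1
Chaining these comparisons gives the alphabetical order.
Final answer: ['lobqba', 'lwyav', 'lzx', 'owpuv', 'rwtro', 'smdnx', 'wysj']


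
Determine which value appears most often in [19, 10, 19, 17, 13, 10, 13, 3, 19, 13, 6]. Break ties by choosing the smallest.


Count the frequency of each value:
  3 appears 1 time(s)
  6 appears 1 time(s)
  10 appears 2 time(s)
  13 appears 3 time(s)
  17 appears 1 time(s)
  19 appears 3 time(s)
Maximum frequency is 3.
Values reaching that frequency: [13, 19]; the smallest is 13.
Final answer: 13


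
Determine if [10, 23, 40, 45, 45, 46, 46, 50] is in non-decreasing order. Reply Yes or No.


Check consecutive pairs:
  10 <= 23? True
  23 <= 40? True
  40 <= 45? True
  45 <= 45? True
  45 <= 46? True
  46 <= 46? True
  46 <= 50? True
Every consecutive pair is in order, so the list is non-decreasing.
Final answer: Yes
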